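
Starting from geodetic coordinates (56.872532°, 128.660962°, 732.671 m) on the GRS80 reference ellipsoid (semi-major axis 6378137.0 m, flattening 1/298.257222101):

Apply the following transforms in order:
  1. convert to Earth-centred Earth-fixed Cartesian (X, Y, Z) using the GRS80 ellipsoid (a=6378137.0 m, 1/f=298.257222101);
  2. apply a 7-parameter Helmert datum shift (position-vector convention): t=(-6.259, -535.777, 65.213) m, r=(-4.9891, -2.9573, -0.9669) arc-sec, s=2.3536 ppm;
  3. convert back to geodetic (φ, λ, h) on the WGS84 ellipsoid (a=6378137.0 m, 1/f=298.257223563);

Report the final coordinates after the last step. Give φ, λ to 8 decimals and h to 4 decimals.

φ=56.87437701°, λ=128.66592065°, h=575.2261 m

start: φ=56.872532°, λ=128.660962°, h=732.671 m
→ ECEF (a=6378137.000, f=1/298.257222101): X=-2182918.2165, Y=2728535.1345, Z=5318769.4700
→ Helmert 7p (PV): X=-2182993.0802, Y=2728144.6620, Z=5318749.9063
→ geod (Bowring, a=6378137.000): φ=56.87437701°, λ=128.66592065°, h=575.2261 m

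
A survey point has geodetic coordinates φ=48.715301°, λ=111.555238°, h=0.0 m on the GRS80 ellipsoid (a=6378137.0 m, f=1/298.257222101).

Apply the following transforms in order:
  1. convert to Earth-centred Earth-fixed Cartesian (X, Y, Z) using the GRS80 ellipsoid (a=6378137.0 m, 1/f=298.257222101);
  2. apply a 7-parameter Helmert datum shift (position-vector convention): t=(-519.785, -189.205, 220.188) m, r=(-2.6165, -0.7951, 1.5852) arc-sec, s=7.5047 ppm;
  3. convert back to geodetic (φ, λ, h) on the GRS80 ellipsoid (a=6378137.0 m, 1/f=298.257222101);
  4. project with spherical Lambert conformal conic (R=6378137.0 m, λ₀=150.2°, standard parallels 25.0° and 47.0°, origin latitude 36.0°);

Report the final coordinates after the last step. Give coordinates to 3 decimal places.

start: φ=48.715301°, λ=111.555238°, h=0.000 m
→ ECEF (a=6378137.000, f=1/298.257222101): X=-1549052.2494, Y=3921407.2760, Z=4769728.3012
→ Helmert 7p (PV): X=-1549632.1831, Y=3921296.1002, Z=4769928.5693
→ geod (Bowring, a=6378137.000): φ=48.71574791°, λ=111.56312253°, h=222.8738 m
→ lcc (R=6378137.0, λ₀=150.2°): E=-2781727.1728, N=1963001.4521

E=-2781727.173 m, N=1963001.452 m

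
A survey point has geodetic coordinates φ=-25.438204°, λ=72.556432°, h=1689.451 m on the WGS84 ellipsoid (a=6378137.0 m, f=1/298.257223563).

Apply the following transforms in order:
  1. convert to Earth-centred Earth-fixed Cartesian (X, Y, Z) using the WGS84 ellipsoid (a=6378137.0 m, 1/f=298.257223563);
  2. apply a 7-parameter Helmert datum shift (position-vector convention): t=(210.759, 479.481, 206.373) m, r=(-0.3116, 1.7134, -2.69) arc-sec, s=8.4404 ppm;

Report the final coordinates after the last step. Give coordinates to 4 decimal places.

X=1728384.3125 m, Y=5500245.5867 m, Z=-2723555.0434 m

start: φ=-25.438204°, λ=72.556432°, h=1689.451 m
→ ECEF (a=6378137.000, f=1/298.257223563): X=1728109.8676, Y=5499746.3376, Z=-2723715.7636
→ Helmert 7p (PV): X=1728384.3125, Y=5500245.5867, Z=-2723555.0434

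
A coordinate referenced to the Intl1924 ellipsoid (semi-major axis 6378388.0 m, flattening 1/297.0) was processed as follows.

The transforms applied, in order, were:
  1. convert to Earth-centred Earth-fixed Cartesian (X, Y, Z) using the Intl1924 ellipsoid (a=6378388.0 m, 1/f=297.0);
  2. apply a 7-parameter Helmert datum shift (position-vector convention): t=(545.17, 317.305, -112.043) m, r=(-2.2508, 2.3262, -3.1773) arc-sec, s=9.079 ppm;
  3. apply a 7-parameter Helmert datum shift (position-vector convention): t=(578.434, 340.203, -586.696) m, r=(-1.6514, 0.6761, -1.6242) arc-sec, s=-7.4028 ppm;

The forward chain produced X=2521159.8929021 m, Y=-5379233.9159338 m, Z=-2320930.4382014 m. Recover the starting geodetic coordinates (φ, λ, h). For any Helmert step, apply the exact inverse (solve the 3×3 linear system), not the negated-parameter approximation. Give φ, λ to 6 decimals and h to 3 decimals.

φ=-21.465246°, λ=-64.898969°, h=2331.246 m

start: X=2521159.8929, Y=-5379233.9159, Z=-2320930.4382 m
→ Helmert⁻¹: X=2520650.0849, Y=-5379575.5171, Z=-2320395.7271
→ Helmert⁻¹: X=2520191.0728, Y=-5379779.8380, Z=-2320292.9016
→ geod (Bowring, a=6378388.000): φ=-21.46524600°, λ=-64.89896900°, h=2331.2460 m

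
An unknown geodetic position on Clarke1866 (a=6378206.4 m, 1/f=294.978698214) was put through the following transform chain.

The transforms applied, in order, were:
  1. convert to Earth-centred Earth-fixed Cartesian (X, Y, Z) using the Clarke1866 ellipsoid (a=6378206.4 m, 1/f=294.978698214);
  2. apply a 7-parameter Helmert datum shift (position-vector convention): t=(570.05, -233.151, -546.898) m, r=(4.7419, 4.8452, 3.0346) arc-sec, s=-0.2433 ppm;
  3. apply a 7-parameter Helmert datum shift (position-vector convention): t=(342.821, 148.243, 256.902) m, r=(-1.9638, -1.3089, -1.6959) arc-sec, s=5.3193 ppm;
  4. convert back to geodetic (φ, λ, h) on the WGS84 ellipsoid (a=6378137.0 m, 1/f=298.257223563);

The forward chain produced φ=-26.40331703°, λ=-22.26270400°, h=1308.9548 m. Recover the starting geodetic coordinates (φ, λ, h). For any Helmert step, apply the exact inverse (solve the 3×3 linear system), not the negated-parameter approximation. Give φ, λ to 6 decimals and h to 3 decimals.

φ=-26.404994°, λ=-22.265923°, h=339.295 m

start: φ=-26.403317°, λ=-22.262704°, h=1308.955 m
→ ECEF (a=6378137.000, f=1/298.257223563): X=5291543.4632, Y=-2166197.3602, Z=-2819736.4017
→ Helmert⁻¹: X=5291172.4127, Y=-2166263.7271, Z=-2820032.5042
→ Helmert⁻¹: X=5290638.0070, Y=-2166173.7540, Z=-2819312.2151
→ geod (Bowring, a=6378206.400): φ=-26.40499400°, λ=-22.26592300°, h=339.2950 m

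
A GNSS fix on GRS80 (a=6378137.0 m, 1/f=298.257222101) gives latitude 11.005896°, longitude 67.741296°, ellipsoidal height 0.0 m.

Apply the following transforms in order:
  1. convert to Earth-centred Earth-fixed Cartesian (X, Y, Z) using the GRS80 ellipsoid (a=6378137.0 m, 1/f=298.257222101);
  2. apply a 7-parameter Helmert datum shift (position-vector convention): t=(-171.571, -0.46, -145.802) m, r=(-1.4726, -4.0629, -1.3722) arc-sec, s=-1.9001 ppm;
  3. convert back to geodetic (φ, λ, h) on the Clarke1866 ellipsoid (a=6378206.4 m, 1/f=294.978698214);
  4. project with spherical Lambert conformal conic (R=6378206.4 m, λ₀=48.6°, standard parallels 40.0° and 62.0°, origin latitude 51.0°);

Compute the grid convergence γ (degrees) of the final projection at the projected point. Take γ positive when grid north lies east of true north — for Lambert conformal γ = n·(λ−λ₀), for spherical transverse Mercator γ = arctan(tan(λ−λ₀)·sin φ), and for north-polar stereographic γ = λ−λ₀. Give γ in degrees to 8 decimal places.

start: φ=11.005896°, λ=67.741296°, h=0.000 m
→ ECEF (a=6378137.000, f=1/298.257222101): X=2371823.2581, Y=5794996.1340, Z=1209646.3531
→ Helmert 7p (PV): X=2371661.9052, Y=5794977.5203, Z=1209503.5990
→ geod (Bowring, a=6378206.400): φ=11.00556798°, λ=67.74259792°, h=-164.9130 m
→ into lcc (λ₀=48.6°): φ=11.00556798°, λ−λ₀=19.14259792°
convergence γ = 14.97075845°

14.97075845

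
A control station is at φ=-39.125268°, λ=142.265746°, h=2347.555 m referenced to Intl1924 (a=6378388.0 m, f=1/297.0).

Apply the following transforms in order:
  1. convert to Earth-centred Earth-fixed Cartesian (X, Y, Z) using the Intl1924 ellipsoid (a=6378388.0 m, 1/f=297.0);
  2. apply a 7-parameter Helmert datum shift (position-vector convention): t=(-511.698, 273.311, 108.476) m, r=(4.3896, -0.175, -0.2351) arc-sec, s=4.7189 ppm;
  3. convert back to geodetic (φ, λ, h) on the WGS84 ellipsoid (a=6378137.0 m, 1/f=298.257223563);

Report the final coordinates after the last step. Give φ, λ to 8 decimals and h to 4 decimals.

φ=-39.11974651°, λ=142.26599888°, h=2967.3345 m

start: φ=-39.125268°, λ=142.265746°, h=2347.555 m
→ ECEF (a=6378388.000, f=1/297.0): X=-3919971.9005, Y=3033443.7708, Z=-4004662.5654
→ Helmert 7p (PV): X=-3920495.2413, Y=3033821.0894, Z=-4004511.7566
→ geod (Bowring, a=6378137.000): φ=-39.11974651°, λ=142.26599888°, h=2967.3345 m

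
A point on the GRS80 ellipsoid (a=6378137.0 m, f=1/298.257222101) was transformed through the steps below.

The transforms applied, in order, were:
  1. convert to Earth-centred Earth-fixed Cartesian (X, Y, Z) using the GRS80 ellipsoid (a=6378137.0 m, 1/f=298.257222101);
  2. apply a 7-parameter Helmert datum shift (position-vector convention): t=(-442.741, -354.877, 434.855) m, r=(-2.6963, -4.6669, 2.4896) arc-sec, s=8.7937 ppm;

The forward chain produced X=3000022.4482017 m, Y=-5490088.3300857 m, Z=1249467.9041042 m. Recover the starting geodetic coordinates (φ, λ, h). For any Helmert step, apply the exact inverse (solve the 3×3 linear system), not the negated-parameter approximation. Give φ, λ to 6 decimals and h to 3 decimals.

φ=11.363312°, λ=-61.341313°, h=2289.343 m

start: X=3000022.4482, Y=-5490088.3301, Z=1249467.9041 m
→ Helmert⁻¹: X=3000400.8005, Y=-5489737.7185, Z=1248882.4172
→ geod (Bowring, a=6378137.000): φ=11.36331200°, λ=-61.34131300°, h=2289.3430 m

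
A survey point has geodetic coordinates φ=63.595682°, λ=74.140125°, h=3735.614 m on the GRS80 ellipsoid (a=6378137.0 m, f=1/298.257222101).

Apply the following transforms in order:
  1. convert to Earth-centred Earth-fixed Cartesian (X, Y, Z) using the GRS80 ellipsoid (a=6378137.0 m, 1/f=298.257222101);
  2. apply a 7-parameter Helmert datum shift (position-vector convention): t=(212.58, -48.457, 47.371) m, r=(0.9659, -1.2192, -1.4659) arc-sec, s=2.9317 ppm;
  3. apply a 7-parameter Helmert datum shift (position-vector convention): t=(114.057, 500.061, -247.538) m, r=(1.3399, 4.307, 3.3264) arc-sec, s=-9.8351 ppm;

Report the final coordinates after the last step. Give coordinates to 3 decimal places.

X=778066.094 m, Y=2737732.320 m, Z=5692939.724 m

start: φ=63.595682°, λ=74.140125°, h=3735.614 m
→ ECEF (a=6378137.000, f=1/298.257222101): X=777684.2891, Y=2737356.2382, Z=5693160.2402
→ Helmert 7p (PV): X=777884.9516, Y=2737283.6193, Z=5693241.7171
→ Helmert 7p (PV): X=778066.0937, Y=2737732.3205, Z=5692939.7240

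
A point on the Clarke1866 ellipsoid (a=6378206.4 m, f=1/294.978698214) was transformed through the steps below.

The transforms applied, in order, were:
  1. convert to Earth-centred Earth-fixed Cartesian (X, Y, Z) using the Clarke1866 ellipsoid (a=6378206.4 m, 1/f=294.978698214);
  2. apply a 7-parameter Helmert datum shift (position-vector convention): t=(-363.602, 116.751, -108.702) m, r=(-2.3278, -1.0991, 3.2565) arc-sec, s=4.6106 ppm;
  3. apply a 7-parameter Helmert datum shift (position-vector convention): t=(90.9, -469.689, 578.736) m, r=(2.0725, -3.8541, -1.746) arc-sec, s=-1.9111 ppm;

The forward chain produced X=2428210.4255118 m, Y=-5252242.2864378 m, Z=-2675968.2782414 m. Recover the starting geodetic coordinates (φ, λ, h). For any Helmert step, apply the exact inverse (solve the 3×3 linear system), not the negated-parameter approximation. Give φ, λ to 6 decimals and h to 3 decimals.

φ=-24.972460°, λ=-65.185077°, h=805.045 m

start: X=2428210.4255, Y=-5252242.2864, Z=-2675968.2782 m
→ Helmert⁻¹: X=2428118.6097, Y=-5251788.9738, Z=-2676544.7306
→ Helmert⁻¹: X=2428373.8364, Y=-5251889.6439, Z=-2676495.8986
→ geod (Bowring, a=6378206.400): φ=-24.97246000°, λ=-65.18507700°, h=805.0450 m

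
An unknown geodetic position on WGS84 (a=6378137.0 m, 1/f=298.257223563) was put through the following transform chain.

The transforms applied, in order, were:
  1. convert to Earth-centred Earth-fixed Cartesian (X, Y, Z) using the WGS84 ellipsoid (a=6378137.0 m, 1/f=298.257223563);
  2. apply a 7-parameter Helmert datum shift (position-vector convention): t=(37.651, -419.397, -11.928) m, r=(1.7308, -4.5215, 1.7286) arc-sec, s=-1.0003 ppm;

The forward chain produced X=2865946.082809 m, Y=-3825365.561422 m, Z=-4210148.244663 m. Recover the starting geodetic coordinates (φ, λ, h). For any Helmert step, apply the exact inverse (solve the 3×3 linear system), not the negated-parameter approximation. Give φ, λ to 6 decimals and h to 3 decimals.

φ=-41.567282°, λ=-53.158586°, h=610.759 m

start: X=2865946.0828, Y=-3825365.5614, Z=-4210148.2447 m
→ Helmert⁻¹: X=2865786.9526, Y=-3825009.3354, Z=-4210171.2523
→ geod (Bowring, a=6378137.000): φ=-41.56728200°, λ=-53.15858600°, h=610.7590 m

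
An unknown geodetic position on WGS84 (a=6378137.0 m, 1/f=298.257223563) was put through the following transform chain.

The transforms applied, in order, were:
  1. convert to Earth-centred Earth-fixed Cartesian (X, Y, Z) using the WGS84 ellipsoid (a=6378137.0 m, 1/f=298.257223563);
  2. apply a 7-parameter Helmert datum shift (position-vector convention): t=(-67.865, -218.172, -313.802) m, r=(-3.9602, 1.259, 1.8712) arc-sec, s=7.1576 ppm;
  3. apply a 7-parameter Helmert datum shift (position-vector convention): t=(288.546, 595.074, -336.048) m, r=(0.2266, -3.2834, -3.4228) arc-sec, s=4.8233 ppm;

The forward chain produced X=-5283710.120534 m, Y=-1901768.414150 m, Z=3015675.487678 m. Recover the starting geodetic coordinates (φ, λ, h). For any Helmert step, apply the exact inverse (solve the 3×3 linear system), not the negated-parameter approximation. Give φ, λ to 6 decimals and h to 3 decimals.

φ=28.401411°, λ=-160.200736°, h=1254.106 m

start: X=-5283710.1205, Y=-1901768.4141, Z=3015675.4877 m
→ Helmert⁻¹: X=-5283893.5998, Y=-1902438.6811, Z=3016083.1896
→ Helmert⁻¹: X=-5283823.5831, Y=-1902216.8717, Z=3016306.6284
→ geod (Bowring, a=6378137.000): φ=28.40141100°, λ=-160.20073600°, h=1254.1060 m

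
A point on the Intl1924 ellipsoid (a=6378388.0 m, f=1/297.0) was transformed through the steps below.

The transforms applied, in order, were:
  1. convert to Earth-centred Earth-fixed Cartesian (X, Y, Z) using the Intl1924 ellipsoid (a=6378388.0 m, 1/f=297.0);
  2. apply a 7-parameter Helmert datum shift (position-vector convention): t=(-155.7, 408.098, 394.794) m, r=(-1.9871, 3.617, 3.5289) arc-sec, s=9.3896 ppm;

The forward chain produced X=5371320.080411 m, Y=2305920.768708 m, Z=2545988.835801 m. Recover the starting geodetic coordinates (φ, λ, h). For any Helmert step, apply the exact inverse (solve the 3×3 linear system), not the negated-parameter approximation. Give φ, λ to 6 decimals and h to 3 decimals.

φ=23.675593°, λ=23.228659°, h=583.988 m

start: X=5371320.0804, Y=2305920.7687, Z=2545988.8358 m
→ Helmert⁻¹: X=5371420.1462, Y=2305374.6012, Z=2545686.5409
→ geod (Bowring, a=6378388.000): φ=23.67559300°, λ=23.22865900°, h=583.9880 m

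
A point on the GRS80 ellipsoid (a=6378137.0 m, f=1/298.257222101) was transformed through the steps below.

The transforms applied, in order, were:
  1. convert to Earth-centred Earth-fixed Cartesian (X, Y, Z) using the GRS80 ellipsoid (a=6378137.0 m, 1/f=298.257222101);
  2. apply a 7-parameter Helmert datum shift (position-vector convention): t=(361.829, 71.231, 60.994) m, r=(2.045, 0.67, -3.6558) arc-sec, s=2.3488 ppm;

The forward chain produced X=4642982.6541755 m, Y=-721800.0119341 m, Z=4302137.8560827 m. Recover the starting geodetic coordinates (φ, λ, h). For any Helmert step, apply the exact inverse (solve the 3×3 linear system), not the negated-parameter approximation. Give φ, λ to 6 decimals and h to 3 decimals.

start: X=4642982.6542, Y=-721800.0119, Z=4302137.8561 m
→ Helmert⁻¹: X=4642608.7384, Y=-721744.6098, Z=4302088.9934
→ geod (Bowring, a=6378137.000): φ=42.67059300°, λ=-8.83652500°, h=2097.6380 m

φ=42.670593°, λ=-8.836525°, h=2097.638 m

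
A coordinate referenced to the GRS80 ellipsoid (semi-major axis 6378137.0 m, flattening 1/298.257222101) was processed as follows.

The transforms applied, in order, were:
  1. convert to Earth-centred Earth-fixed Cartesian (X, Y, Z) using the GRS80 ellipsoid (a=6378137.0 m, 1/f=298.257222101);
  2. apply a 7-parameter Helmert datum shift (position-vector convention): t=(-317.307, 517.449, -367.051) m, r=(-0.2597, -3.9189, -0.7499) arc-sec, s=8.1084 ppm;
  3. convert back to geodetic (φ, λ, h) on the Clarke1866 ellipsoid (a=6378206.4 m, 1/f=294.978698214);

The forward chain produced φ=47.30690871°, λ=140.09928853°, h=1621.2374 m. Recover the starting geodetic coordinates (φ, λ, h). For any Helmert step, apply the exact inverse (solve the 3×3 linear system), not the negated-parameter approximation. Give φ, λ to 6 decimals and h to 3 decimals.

φ=47.311699°, λ=140.101362°, h=1390.677 m

start: φ=47.306909°, λ=140.099289°, h=1621.237 m
→ ECEF (a=6378206.400, f=1/294.978698214): X=-3324786.5671, Y=2780023.2189, Z=4665955.2257
→ Helmert⁻¹: X=-3324363.7515, Y=2779465.2714, Z=4666351.1009
→ geod (Bowring, a=6378137.000): φ=47.31169900°, λ=140.10136200°, h=1390.6770 m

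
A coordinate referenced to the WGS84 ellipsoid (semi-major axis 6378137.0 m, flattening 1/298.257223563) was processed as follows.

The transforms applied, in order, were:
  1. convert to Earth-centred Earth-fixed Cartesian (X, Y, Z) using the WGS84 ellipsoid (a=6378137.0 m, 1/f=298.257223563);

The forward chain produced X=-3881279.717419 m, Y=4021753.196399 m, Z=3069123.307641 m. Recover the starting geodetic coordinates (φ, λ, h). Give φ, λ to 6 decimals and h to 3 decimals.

φ=28.934630°, λ=133.981696°, h=3226.444 m

start: X=-3881279.7174, Y=4021753.1964, Z=3069123.3076 m
→ geod (Bowring, a=6378137.000): φ=28.93463000°, λ=133.98169600°, h=3226.4440 m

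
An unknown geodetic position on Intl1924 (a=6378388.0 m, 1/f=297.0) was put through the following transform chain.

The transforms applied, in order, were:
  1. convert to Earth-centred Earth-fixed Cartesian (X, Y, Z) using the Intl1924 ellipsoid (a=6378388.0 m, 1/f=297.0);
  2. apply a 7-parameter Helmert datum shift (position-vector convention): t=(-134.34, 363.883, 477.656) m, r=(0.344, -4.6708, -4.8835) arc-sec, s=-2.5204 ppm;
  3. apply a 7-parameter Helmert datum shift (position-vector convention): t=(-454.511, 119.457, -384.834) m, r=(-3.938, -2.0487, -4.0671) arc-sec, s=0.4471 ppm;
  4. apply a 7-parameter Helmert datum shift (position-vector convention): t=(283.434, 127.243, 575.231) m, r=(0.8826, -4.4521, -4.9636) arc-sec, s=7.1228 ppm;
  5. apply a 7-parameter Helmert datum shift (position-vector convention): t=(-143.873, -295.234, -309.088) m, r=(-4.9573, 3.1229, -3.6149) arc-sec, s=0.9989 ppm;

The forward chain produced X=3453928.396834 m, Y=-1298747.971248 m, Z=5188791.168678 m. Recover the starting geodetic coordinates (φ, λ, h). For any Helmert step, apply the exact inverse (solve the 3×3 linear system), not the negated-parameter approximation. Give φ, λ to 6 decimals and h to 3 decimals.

start: X=3453928.3968, Y=-1298747.9712, Z=5188791.1687 m
→ Helmert⁻¹: X=3454013.0122, Y=-1298515.6203, Z=5189116.1598
→ Helmert⁻¹: X=3453848.2155, Y=-1298528.2981, Z=5188434.9793
→ Helmert⁻¹: X=3454378.3259, Y=-1298678.1252, Z=5188758.3889
→ Helmert⁻¹: X=3454669.6121, Y=-1298954.8372, Z=5188217.7459
→ geod (Bowring, a=6378388.000): φ=54.75491600°, λ=-20.60624700°, h=2969.7580 m

φ=54.754916°, λ=-20.606247°, h=2969.758 m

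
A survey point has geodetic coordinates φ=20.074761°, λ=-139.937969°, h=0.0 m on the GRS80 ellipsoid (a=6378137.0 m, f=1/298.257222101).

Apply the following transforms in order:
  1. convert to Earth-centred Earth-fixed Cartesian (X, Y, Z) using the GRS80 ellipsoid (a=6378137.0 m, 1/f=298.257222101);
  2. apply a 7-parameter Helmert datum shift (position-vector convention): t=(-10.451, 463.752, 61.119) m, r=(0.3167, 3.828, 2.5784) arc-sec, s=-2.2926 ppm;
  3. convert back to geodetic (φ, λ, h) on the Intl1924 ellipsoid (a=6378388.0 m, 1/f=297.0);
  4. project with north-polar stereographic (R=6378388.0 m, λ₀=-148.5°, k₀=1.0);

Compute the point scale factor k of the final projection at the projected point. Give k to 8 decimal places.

start: φ=20.074761°, λ=-139.937969°, h=0.000 m
→ ECEF (a=6378137.000, f=1/298.257222101): X=-4586731.5351, Y=-3857194.6031, Z=2175472.2091
→ Helmert 7p (PV): X=-4586642.8803, Y=-3856782.6843, Z=2175607.5417
→ geod (Bowring, a=6378388.000): φ=20.07747253°, λ=-139.94043766°, h=-506.5425 m
→ into stereo (λ₀=-148.5°): φ=20.07747253°, λ−λ₀=8.55956234°
scale k = 1.48888129

1.48888129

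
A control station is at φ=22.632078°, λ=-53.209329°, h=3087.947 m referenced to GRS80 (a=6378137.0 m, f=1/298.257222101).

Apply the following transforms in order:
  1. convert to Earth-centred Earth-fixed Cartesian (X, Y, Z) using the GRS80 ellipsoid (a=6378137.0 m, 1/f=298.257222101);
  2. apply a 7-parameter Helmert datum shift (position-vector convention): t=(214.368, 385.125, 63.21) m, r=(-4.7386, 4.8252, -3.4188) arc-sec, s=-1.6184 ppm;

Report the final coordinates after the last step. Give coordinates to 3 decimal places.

X=3529320.469 m, Y=-4718700.763 m, Z=2440436.621 m

start: φ=22.632078°, λ=-53.209329°, h=3087.947 m
→ ECEF (a=6378137.000, f=1/298.257222101): X=3529132.9425, Y=-4719091.0936, Z=2440351.5050
→ Helmert 7p (PV): X=3529320.4686, Y=-4718700.7628, Z=2440436.6212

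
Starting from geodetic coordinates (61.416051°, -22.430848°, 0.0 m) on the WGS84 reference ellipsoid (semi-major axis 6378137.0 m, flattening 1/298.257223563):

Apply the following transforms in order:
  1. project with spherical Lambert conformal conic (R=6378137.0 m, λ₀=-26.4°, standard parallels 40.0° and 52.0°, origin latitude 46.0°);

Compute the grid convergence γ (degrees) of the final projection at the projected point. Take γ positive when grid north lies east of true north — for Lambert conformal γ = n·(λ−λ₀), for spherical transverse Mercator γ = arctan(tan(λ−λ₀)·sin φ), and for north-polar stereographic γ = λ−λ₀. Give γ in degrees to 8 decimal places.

2.86042609

start: φ=61.416051°, λ=-22.430848°, h=0.000 m
→ into lcc (λ₀=-26.4°): φ=61.41605100°, λ−λ₀=3.96915200°
convergence γ = 2.86042609°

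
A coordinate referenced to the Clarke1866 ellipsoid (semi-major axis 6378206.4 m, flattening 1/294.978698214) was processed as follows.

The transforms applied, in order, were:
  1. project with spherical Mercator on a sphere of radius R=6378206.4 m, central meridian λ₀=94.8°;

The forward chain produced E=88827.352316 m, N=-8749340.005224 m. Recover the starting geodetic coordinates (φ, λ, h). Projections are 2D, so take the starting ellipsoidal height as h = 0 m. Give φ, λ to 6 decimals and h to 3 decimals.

start: E=88827.3523, N=-8749340.0052 m
→ merc⁻¹: φ=-61.53298500°, λ=95.59794100°

φ=-61.532985°, λ=95.597941°, h=0.000 m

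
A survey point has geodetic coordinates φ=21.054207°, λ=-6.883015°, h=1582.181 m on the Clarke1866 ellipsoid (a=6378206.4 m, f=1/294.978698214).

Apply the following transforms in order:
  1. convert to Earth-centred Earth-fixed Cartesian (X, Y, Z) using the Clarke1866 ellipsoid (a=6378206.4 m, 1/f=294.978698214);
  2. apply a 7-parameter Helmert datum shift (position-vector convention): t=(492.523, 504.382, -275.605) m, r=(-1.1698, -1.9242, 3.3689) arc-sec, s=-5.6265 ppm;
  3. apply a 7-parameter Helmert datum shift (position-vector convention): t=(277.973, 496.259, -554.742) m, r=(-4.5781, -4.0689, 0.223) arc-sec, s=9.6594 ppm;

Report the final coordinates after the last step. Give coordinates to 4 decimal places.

X=5914293.3772 m, Y=-712675.6629 m, Z=2276801.4012 m

start: φ=21.054207°, λ=-6.883015°, h=1582.181 m
→ ECEF (a=6378206.400, f=1/294.978698214): X=5913552.7654, Y=-713839.8694, Z=2277430.8569
→ Helmert 7p (PV): X=5914002.4292, Y=-713221.9700, Z=2277201.6523
→ Helmert 7p (PV): X=5914293.3772, Y=-712675.6629, Z=2276801.4012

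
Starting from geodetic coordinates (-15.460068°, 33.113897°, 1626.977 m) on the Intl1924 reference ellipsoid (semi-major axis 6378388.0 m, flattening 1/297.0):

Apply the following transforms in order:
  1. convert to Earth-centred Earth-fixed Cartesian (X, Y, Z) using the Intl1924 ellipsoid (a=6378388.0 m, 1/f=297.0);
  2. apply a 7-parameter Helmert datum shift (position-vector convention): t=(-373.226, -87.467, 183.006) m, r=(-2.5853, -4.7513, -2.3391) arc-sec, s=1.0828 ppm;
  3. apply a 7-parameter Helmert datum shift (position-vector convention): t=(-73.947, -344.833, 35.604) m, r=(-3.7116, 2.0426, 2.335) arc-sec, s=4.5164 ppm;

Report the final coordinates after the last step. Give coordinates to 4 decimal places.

X=5151288.9583 m, Y=3359656.8683 m, Z=-1689498.5920 m

start: φ=-15.460068°, λ=33.113897°, h=1626.977 m
→ ECEF (a=6378388.000, f=1/297.0): X=5151685.0273, Y=3360122.0387, Z=-1689672.8219
→ Helmert 7p (PV): X=5151394.4058, Y=3359958.6103, Z=-1689415.0919
→ Helmert 7p (PV): X=5151288.9583, Y=3359656.8683, Z=-1689498.5920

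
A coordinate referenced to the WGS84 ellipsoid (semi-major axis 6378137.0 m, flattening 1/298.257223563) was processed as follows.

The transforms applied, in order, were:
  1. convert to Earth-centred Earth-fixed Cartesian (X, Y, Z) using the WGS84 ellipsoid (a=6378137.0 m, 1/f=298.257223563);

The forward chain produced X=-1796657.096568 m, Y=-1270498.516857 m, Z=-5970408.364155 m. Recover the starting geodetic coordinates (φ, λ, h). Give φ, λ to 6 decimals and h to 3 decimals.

φ=-69.892337°, λ=-144.734120°, h=3713.305 m

start: X=-1796657.0966, Y=-1270498.5169, Z=-5970408.3642 m
→ geod (Bowring, a=6378137.000): φ=-69.89233700°, λ=-144.73412000°, h=3713.3050 m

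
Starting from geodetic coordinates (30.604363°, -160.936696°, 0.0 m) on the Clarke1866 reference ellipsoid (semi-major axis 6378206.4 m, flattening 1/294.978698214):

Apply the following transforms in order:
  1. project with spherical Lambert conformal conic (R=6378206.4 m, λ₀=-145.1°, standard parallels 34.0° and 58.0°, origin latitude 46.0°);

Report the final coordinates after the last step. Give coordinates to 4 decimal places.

start: φ=30.604363°, λ=-160.936696°, h=0.000 m
→ lcc (R=6378206.4, λ₀=-145.1°): E=-1527501.3651, N=-1543665.1263

E=-1527501.3651 m, N=-1543665.1263 m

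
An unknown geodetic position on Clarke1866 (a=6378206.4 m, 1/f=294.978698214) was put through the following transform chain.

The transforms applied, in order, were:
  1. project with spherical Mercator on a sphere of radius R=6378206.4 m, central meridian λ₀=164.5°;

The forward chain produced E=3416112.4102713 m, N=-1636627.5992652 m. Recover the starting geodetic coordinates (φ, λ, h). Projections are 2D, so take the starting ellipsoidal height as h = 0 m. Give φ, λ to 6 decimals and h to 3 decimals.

φ=-14.543188°, λ=-164.812874°, h=0.000 m

start: E=3416112.4103, N=-1636627.5993 m
→ merc⁻¹: φ=-14.54318800°, λ=-164.81287400°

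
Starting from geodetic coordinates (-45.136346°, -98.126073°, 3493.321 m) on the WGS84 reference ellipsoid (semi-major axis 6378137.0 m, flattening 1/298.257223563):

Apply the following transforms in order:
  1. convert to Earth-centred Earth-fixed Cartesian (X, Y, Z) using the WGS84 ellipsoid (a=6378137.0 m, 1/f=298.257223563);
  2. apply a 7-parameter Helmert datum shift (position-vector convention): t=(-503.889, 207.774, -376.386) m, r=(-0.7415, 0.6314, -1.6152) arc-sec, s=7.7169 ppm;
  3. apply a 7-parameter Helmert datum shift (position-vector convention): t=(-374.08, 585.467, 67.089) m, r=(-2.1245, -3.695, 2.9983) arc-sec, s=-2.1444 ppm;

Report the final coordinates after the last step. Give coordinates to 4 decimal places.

start: φ=-45.136346°, λ=-98.126073°, h=3493.321 m
→ ECEF (a=6378137.000, f=1/298.257223563): X=-637401.3368, Y=-4464051.7394, Z=-4500526.1467
→ Helmert 7p (PV): X=-637958.8782, Y=-4463889.6018, Z=-4500919.2637
→ Helmert 7p (PV): X=-638186.0738, Y=-4463350.1946, Z=-4500807.9739

X=-638186.0738 m, Y=-4463350.1946 m, Z=-4500807.9739 m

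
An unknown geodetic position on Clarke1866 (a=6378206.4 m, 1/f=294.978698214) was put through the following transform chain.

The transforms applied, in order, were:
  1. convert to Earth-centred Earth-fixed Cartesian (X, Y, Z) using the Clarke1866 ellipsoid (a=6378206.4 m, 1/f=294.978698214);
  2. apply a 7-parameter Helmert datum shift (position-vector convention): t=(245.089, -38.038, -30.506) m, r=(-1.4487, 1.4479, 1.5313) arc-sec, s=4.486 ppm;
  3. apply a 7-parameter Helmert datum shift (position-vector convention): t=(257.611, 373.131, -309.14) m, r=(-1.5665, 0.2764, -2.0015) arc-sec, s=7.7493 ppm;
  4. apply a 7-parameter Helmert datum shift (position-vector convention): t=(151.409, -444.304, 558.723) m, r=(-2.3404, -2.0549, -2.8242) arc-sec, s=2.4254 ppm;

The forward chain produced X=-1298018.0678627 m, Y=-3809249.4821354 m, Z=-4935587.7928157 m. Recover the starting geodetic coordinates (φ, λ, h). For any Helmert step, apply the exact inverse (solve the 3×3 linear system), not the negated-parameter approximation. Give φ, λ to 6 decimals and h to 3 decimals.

φ=-50.999456°, λ=-108.825860°, h=3254.152 m

start: X=-1298018.0679, Y=-3809249.4821, Z=-4935587.7928 m
→ Helmert⁻¹: X=-1298163.3546, Y=-3808757.7063, Z=-4936164.8272
→ Helmert⁻¹: X=-1298367.3281, Y=-3809076.4324, Z=-4935848.1064
→ Helmert⁻¹: X=-1298600.2216, Y=-3808976.9996, Z=-4935831.3264
→ geod (Bowring, a=6378206.400): φ=-50.99945600°, λ=-108.82586000°, h=3254.1520 m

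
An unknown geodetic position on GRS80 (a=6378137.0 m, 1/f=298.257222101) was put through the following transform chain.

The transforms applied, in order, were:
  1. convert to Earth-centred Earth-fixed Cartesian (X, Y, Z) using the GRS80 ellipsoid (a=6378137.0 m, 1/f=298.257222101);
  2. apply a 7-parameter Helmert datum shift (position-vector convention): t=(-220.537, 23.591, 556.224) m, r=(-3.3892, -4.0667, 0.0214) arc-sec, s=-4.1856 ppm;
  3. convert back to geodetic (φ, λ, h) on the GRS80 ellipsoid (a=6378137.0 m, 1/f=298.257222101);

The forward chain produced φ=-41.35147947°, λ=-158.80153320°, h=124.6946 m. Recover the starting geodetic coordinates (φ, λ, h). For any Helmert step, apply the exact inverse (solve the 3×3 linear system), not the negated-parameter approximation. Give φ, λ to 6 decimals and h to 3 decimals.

φ=-41.355697°, λ=-158.801448°, h=370.652 m

start: φ=-41.351479°, λ=-158.801533°, h=124.695 m
→ ECEF (a=6378137.000, f=1/298.257222101): X=-4470525.5756, Y=-1733864.9691, Z=-4191886.4579
→ Helmert⁻¹: X=-4470406.5865, Y=-1733826.4671, Z=-4192400.5807
→ geod (Bowring, a=6378137.000): φ=-41.35569700°, λ=-158.80144800°, h=370.6520 m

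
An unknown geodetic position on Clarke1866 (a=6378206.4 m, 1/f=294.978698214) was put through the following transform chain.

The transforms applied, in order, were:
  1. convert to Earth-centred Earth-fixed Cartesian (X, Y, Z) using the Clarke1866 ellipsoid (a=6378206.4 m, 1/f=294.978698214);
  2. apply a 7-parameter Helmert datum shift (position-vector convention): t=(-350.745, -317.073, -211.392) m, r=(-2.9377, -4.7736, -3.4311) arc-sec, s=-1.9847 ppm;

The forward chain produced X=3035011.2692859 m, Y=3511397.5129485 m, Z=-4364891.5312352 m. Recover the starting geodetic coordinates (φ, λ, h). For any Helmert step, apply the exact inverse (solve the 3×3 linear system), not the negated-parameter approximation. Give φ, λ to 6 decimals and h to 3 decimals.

start: X=3035011.2693, Y=3511397.5129, Z=-4364891.5312 m
→ Helmert⁻¹: X=3035208.6084, Y=3511834.2085, Z=-4364709.0290
→ geod (Bowring, a=6378206.400): φ=-43.43250200°, λ=49.16379500°, h=3479.1790 m

φ=-43.432502°, λ=49.163795°, h=3479.179 m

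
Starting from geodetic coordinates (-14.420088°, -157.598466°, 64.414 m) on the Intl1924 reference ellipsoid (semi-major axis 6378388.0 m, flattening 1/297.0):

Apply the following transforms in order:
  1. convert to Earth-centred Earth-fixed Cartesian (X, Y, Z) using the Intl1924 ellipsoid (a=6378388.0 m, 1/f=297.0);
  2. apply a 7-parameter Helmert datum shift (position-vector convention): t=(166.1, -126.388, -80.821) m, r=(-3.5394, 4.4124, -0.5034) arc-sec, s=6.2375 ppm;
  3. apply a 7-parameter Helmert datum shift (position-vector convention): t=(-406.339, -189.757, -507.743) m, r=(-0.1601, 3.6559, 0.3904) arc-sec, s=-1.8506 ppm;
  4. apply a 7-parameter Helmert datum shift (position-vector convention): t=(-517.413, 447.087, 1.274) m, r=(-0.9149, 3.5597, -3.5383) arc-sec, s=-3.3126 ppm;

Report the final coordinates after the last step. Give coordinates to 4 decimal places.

start: φ=-14.420088°, λ=-157.598466°, h=64.414 m
→ ECEF (a=6378388.000, f=1/297.0): X=-5712515.7066, Y=-2354707.9951, Z=-1578073.2088
→ Helmert 7p (PV): X=-5712424.7435, Y=-2354862.2080, Z=-1578001.2647
→ Helmert 7p (PV): X=-5712844.0229, Y=-2355059.6438, Z=-1578403.0111
→ Helmert 7p (PV): X=-5713410.1503, Y=-2354513.7578, Z=-1578287.4711

X=-5713410.1503 m, Y=-2354513.7578 m, Z=-1578287.4711 m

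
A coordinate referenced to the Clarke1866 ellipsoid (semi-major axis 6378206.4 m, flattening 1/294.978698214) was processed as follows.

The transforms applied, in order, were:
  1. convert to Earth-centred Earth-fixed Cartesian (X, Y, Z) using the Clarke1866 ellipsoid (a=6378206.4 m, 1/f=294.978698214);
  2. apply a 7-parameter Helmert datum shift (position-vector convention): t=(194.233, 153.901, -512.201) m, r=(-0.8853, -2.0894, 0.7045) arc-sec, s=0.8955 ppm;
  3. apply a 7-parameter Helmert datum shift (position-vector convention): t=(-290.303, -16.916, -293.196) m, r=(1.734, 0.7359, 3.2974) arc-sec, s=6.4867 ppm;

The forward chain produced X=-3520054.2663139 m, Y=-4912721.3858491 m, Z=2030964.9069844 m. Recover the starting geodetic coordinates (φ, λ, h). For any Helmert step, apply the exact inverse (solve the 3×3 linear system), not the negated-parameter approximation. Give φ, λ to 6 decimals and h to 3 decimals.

φ=18.699881°, λ=-125.621845°, h=30.517 m

start: X=-3520054.2663, Y=-4912721.3858, Z=2030964.9070 m
→ Helmert⁻¹: X=-3519826.9129, Y=-4912599.2577, Z=2031273.6677
→ Helmert⁻¹: X=-3520014.1918, Y=-4912745.4573, Z=2031798.6201
→ geod (Bowring, a=6378206.400): φ=18.69988100°, λ=-125.62184500°, h=30.5170 m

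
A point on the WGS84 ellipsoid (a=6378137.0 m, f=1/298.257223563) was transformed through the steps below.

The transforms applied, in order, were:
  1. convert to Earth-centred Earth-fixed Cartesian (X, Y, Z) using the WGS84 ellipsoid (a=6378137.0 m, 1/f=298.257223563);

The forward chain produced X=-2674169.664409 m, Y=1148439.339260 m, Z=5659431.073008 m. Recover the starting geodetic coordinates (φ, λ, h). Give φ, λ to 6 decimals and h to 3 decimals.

φ=62.941807°, λ=156.758585°, h=2695.635 m

start: X=-2674169.6644, Y=1148439.3393, Z=5659431.0730 m
→ geod (Bowring, a=6378137.000): φ=62.94180700°, λ=156.75858500°, h=2695.6350 m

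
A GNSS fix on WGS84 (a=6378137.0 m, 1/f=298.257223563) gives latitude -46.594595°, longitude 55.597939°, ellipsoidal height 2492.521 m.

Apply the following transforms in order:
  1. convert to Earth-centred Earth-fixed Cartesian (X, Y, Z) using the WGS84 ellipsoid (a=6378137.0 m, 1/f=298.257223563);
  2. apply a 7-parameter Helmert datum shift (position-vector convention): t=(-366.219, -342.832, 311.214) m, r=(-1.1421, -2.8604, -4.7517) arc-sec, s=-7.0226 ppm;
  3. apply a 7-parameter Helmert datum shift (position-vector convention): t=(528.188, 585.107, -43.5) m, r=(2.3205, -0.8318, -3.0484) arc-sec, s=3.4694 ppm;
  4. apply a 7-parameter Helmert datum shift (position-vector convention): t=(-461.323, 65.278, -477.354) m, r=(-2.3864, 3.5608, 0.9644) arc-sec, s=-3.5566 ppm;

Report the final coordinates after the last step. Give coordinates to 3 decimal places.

X=2481413.744 m, Y=3624189.529 m, Z=-4612919.745 m

start: φ=-46.594595°, λ=55.597939°, h=2492.521 m
→ ECEF (a=6378137.000, f=1/298.257223563): X=2481607.7069, Y=3624016.9944, Z=-4612723.2430
→ Helmert 7p (PV): X=2481371.5131, Y=3623566.0035, Z=-4612365.2882
→ Helmert 7p (PV): X=2481980.4633, Y=3624178.8994, Z=-4612374.0181
→ Helmert 7p (PV): X=2481413.7437, Y=3624189.5291, Z=-4612919.7447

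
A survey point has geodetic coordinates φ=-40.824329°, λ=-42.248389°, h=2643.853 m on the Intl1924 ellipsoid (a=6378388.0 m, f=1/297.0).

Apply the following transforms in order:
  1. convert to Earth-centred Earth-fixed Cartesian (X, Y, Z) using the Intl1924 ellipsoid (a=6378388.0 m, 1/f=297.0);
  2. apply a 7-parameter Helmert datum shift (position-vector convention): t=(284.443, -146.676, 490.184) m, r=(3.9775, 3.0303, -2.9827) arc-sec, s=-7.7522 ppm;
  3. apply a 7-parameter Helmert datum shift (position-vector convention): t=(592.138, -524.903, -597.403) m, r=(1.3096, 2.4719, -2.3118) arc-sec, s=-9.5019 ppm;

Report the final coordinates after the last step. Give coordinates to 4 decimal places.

start: φ=-40.824329°, λ=-42.248389°, h=2643.853 m
→ ECEF (a=6378388.000, f=1/297.0): X=3579480.8775, Y=-3251187.8284, Z=-4149478.8708
→ Helmert 7p (PV): X=3579629.5973, Y=-3251281.0456, Z=-4149071.7997
→ Helmert 7p (PV): X=3580101.5598, Y=-3251788.8324, Z=-4149693.3195

X=3580101.5598 m, Y=-3251788.8324 m, Z=-4149693.3195 m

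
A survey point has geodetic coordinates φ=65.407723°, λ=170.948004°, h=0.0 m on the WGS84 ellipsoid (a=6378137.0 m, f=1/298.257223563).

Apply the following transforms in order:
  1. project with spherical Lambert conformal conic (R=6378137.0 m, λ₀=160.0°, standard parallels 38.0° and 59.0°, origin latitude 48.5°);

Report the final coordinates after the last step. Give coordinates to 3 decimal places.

start: φ=65.407723°, λ=170.948004°, h=0.000 m
→ lcc (R=6378137.0, λ₀=160.0°): E=521738.6433, N=1916539.4473

E=521738.643 m, N=1916539.447 m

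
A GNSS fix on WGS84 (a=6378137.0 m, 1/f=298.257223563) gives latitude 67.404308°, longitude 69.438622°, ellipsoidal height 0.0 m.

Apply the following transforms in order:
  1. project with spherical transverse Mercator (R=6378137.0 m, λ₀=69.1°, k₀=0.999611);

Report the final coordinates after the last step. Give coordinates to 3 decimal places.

start: φ=67.404308°, λ=69.438622°, h=0.000 m
→ tm (R=6378137.0, λ₀=69.1°): E=14477.7899, N=7500533.9146

E=14477.790 m, N=7500533.915 m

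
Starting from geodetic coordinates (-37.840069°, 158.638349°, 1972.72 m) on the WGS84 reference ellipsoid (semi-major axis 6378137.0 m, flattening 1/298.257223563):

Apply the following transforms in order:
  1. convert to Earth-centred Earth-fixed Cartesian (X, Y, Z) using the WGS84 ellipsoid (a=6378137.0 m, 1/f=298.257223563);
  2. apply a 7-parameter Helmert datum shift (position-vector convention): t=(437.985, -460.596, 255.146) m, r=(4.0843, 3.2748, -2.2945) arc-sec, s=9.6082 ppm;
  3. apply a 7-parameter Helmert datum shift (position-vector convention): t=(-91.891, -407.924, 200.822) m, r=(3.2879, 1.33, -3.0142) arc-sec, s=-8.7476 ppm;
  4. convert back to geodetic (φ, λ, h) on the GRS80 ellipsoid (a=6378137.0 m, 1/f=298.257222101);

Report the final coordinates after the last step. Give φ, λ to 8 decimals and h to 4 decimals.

φ=-37.83841381°, λ=158.64351746°, h=1193.4313 m

start: φ=-37.840069°, λ=158.638349°, h=1972.720 m
→ ECEF (a=6378137.000, f=1/298.257223563): X=-4698311.3497, Y=1837621.4149, Z=-3892650.5164
→ Helmert 7p (PV): X=-4697959.8680, Y=1837307.8200, Z=-3892321.7899
→ Helmert 7p (PV): X=-4698008.9119, Y=1837014.5196, Z=-3892027.3404
→ geod (Bowring, a=6378137.000): φ=-37.83841381°, λ=158.64351746°, h=1193.4313 m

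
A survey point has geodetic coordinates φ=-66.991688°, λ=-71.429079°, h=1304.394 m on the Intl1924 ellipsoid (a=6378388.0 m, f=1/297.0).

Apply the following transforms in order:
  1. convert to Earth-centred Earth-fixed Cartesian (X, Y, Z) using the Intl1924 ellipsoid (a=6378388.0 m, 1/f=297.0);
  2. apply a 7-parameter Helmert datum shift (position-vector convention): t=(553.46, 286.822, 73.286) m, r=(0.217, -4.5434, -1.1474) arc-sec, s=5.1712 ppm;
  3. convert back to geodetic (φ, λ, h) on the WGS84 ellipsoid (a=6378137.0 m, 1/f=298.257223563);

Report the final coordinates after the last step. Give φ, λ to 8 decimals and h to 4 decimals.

φ=-66.99128471°, λ=-71.41244086°, h=1406.0379 m

start: φ=-66.991688°, λ=-71.429079°, h=1304.394 m
→ ECEF (a=6378388.000, f=1/297.0): X=796427.0453, Y=-2370514.2062, Z=-5849385.7741
→ Helmert 7p (PV): X=797100.2824, Y=-2370237.9191, Z=-5849327.6873
→ geod (Bowring, a=6378137.000): φ=-66.99128471°, λ=-71.41244086°, h=1406.0379 m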